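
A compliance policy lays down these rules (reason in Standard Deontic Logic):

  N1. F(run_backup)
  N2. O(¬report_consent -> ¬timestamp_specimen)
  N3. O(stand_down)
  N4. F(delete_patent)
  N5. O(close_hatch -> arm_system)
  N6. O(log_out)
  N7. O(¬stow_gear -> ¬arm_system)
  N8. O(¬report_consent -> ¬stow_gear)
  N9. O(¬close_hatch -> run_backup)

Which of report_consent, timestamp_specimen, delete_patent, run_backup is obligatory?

report_consent

Premise 1, F(run_backup), is equivalent to O(¬run_backup).
Premise 9 is O(¬close_hatch -> run_backup); contrapositively O(¬run_backup -> close_hatch). Since O(¬run_backup) holds, K gives O(close_hatch).
Premise 5 is O(close_hatch -> arm_system); since O(close_hatch), deontic closure gives O(arm_system).
Premise 7, O(¬stow_gear -> ¬arm_system), contraposes to O(arm_system -> stow_gear); with O(arm_system) we get O(stow_gear).
Premise 8 is O(¬report_consent -> ¬stow_gear); contrapositively O(stow_gear -> report_consent). Since O(stow_gear) holds, K gives O(report_consent).
So O(report_consent) holds — report_consent is obligatory. None of the other listed options is made obligatory by any chain of premises.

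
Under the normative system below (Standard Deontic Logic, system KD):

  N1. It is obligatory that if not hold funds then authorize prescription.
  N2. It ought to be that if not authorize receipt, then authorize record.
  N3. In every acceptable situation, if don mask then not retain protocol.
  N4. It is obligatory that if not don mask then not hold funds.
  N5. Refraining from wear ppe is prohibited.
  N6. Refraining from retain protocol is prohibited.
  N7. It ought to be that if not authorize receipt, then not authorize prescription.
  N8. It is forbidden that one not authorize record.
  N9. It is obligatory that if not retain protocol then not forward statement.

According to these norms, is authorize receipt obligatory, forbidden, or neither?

Premise 6, F(¬retain_protocol), is equivalent to O(retain_protocol).
The contrapositive of premise 3 (O(don_mask → ¬retain_protocol)) is O(retain_protocol → ¬don_mask), and O(retain_protocol) is already established, so O(¬don_mask).
Premise 4 is O(¬don_mask → ¬hold_funds); since O(¬don_mask), deontic closure gives O(¬hold_funds).
With premise 1, O(¬hold_funds → authorize_prescription), the K-axiom yields O(authorize_prescription).
Premise 7, O(¬authorize_receipt → ¬authorize_prescription), contraposes to O(authorize_prescription → authorize_receipt); with O(authorize_prescription) we get O(authorize_receipt).
Premises 2, 5, 8, 9 do not contribute to this derivation.
Hence authorize_receipt is obligatory.

Obligatory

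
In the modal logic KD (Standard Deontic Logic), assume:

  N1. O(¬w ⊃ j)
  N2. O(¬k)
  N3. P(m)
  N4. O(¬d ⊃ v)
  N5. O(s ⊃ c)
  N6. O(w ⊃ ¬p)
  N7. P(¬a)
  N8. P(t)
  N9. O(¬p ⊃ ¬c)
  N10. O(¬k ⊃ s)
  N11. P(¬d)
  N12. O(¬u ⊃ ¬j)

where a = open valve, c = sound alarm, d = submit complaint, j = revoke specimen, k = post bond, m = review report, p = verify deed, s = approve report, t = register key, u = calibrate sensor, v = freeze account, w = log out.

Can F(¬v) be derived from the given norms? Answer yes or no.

Premise 4 is O(¬d ⊃ v), but O(¬d) is not derivable from the premises (the permission P(¬d) asserts only ¬O(d), not O(¬d)), so it does not yield O(v).
No other premise forces O(v). An ideal world satisfying every premise can still have ¬v true, so F(¬v) is not derivable.

No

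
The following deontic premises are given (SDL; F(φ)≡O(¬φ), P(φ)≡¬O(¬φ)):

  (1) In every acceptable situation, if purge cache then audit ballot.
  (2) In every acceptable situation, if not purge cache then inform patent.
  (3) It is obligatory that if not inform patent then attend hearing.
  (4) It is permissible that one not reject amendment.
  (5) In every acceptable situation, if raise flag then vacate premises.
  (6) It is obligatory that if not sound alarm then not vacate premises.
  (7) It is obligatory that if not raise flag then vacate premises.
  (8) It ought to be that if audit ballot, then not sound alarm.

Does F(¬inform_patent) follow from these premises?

Premises 5 and 7 cover both cases: O(raise_flag → vacate_premises) and O(¬raise_flag → vacate_premises). Since raise_flag ∨ ¬raise_flag is a tautology, O(vacate_premises) follows.
Premise 6 is O(¬sound_alarm → ¬vacate_premises); contrapositively O(vacate_premises → sound_alarm). Since O(vacate_premises) holds, K gives O(sound_alarm).
Premise 8, O(audit_ballot → ¬sound_alarm), contraposes to O(sound_alarm → ¬audit_ballot); with O(sound_alarm) we get O(¬audit_ballot).
Premise 1, O(purge_cache → audit_ballot), contraposes to O(¬audit_ballot → ¬purge_cache); with O(¬audit_ballot) we get O(¬purge_cache).
Applying K to premise 2 (O(¬purge_cache → inform_patent)) and O(¬purge_cache) yields O(inform_patent).
Premises 3, 4 do not contribute to this derivation.
So O(inform_patent) holds, i.e. F(¬inform_patent). The claim follows.

Yes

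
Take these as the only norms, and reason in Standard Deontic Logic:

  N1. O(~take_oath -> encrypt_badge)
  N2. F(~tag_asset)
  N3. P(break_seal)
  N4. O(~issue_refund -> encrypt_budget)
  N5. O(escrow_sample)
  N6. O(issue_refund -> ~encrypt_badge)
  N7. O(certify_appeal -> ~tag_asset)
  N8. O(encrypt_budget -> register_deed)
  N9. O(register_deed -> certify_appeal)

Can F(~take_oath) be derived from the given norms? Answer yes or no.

F(~tag_asset) at premise 2 means O(tag_asset).
Premise 7 is O(certify_appeal -> ~tag_asset); contrapositively O(tag_asset -> ~certify_appeal). Since O(tag_asset) holds, K gives O(~certify_appeal).
Premise 9, O(register_deed -> certify_appeal), contraposes to O(~certify_appeal -> ~register_deed); with O(~certify_appeal) we get O(~register_deed).
Premise 8, O(encrypt_budget -> register_deed), contraposes to O(~register_deed -> ~encrypt_budget); with O(~register_deed) we get O(~encrypt_budget).
Premise 4 is O(~issue_refund -> encrypt_budget); contrapositively O(~encrypt_budget -> issue_refund). Since O(~encrypt_budget) holds, K gives O(issue_refund).
From O(issue_refund) and premise 6, O(issue_refund -> ~encrypt_badge), we obtain O(~encrypt_badge).
The contrapositive of premise 1 (O(~take_oath -> encrypt_badge)) is O(~encrypt_badge -> take_oath), and O(~encrypt_badge) is already established, so O(take_oath).
Premises 3, 5 do not contribute to this derivation.
So O(take_oath) holds, i.e. F(~take_oath). The claim follows.

Yes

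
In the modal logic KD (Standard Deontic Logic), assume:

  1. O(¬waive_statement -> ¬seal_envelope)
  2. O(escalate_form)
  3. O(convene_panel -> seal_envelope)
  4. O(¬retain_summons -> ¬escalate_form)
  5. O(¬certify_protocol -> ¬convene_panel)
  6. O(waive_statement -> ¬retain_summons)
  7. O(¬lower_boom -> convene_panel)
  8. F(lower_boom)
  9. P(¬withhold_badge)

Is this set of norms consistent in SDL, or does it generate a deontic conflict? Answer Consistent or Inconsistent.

Inconsistent

Premise 2 gives O(escalate_form).
The contrapositive of premise 4 (O(¬retain_summons -> ¬escalate_form)) is O(escalate_form -> retain_summons), and O(escalate_form) is already established, so O(retain_summons).
Premise 6, O(waive_statement -> ¬retain_summons), contraposes to O(retain_summons -> ¬waive_statement); with O(retain_summons) we get O(¬waive_statement).
From O(¬waive_statement) and premise 1, O(¬waive_statement -> ¬seal_envelope), we obtain O(¬seal_envelope).
The contrapositive of premise 3 (O(convene_panel -> seal_envelope)) is O(¬seal_envelope -> ¬convene_panel), and O(¬seal_envelope) is already established, so O(¬convene_panel).
The contrapositive of premise 7 (O(¬lower_boom -> convene_panel)) is O(¬convene_panel -> lower_boom), and O(¬convene_panel) is already established, so O(lower_boom).
However, F(lower_boom) at premise 8 amounts to O(¬lower_boom).
We now have both O(lower_boom) and O(¬lower_boom) — lower_boom is simultaneously obligatory and forbidden, violating the D-axiom.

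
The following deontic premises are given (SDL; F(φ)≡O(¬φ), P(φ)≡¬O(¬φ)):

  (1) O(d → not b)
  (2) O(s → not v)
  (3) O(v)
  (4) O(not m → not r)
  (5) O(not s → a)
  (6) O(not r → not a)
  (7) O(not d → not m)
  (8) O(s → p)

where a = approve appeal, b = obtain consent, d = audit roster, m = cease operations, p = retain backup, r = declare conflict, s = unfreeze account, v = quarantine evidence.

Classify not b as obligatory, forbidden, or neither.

From premise 3 we have O(v).
Premise 2, O(s → not v), contraposes to O(v → not s); with O(v) we get O(not s).
Applying K to premise 5 (O(not s → a)) and O(not s) yields O(a).
Premise 6, O(not r → not a), contraposes to O(a → r); with O(a) we get O(r).
The contrapositive of premise 4 (O(not m → not r)) is O(r → m), and O(r) is already established, so O(m).
Premise 7 is O(not d → not m); contrapositively O(m → d). Since O(m) holds, K gives O(d).
From O(d) and premise 1, O(d → not b), we obtain O(not b).
Premise 8 does not contribute to this derivation.
Hence not b is obligatory.

Obligatory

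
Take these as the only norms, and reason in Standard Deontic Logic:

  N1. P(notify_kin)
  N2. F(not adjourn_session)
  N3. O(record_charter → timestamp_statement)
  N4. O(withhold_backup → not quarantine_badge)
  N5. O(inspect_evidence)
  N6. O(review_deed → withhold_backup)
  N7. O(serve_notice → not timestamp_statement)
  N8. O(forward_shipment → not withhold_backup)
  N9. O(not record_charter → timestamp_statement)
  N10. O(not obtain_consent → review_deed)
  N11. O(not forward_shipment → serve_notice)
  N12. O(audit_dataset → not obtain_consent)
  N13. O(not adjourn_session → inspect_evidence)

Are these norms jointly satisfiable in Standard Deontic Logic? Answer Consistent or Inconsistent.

Premise 13 is O(not adjourn_session → inspect_evidence); even if O(inspect_evidence) held, inferring O(not adjourn_session) would be affirming the consequent — invalid.
So O(not adjourn_session) is not derivable, and the apparent clash with O(adjourn_session) does not arise.
A world satisfying every obligation exists (e.g. adjourn_session=true, audit_dataset=false, forward_shipment=true, inspect_evidence=true, notify_kin=false, obtain_consent=true, quarantine_badge=false, record_charter=false, review_deed=false, serve_notice=false, timestamp_statement=true, withhold_backup=false); no atom is both obligatory and forbidden, so the set is consistent.

Consistent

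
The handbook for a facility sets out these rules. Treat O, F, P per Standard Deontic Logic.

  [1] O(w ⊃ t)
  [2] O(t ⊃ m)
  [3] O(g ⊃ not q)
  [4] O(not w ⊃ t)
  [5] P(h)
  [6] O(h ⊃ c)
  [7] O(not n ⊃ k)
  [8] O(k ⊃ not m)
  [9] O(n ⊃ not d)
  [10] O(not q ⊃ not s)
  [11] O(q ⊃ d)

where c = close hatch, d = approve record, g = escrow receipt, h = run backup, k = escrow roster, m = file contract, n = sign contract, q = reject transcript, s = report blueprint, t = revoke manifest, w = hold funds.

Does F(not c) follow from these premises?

No

Premise 6 is O(h ⊃ c), but O(h) is not derivable from the premises (the permission P(h) asserts only not O(not h), not O(h)), so it does not yield O(c).
No other premise forces O(c). An ideal world satisfying every premise can still have not c true, so F(not c) is not derivable.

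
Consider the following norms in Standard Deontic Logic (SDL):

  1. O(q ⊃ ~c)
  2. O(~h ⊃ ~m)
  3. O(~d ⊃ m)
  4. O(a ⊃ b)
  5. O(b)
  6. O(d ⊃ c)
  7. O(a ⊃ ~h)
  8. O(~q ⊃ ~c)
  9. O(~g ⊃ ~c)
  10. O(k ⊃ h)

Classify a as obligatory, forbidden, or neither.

Forbidden

Premises 8 and 1 cover both cases: O(~q ⊃ ~c) and O(q ⊃ ~c). Since ~q ∨ q is a tautology, O(~c) follows.
Premise 6 is O(d ⊃ c); contrapositively O(~c ⊃ ~d). Since O(~c) holds, K gives O(~d).
Applying K to premise 3 (O(~d ⊃ m)) and O(~d) yields O(m).
Premise 2 is O(~h ⊃ ~m); contrapositively O(m ⊃ h). Since O(m) holds, K gives O(h).
Premise 7 is O(a ⊃ ~h); contrapositively O(h ⊃ ~a). Since O(h) holds, K gives O(~a).
Premises 4, 5, 9, 10 do not contribute to this derivation.
Thus O(~a), which is F(a): a is forbidden.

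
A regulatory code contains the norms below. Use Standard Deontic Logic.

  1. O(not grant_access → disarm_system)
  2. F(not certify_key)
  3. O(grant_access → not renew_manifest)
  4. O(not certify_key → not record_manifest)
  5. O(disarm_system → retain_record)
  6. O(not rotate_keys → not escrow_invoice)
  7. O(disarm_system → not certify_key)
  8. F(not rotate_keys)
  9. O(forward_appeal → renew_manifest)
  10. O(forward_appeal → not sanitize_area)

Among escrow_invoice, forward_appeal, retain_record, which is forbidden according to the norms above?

forward_appeal

Premise 2 is F(not certify_key), i.e. O(certify_key).
Premise 7, O(disarm_system → not certify_key), contraposes to O(certify_key → not disarm_system); with O(certify_key) we get O(not disarm_system).
The contrapositive of premise 1 (O(not grant_access → disarm_system)) is O(not disarm_system → grant_access), and O(not disarm_system) is already established, so O(grant_access).
With premise 3, O(grant_access → not renew_manifest), the K-axiom yields O(not renew_manifest).
Premise 9, O(forward_appeal → renew_manifest), contraposes to O(not renew_manifest → not forward_appeal); with O(not renew_manifest) we get O(not forward_appeal).
So O(not forward_appeal) holds, i.e. forward_appeal is forbidden. None of the other listed options is forbidden under the premises.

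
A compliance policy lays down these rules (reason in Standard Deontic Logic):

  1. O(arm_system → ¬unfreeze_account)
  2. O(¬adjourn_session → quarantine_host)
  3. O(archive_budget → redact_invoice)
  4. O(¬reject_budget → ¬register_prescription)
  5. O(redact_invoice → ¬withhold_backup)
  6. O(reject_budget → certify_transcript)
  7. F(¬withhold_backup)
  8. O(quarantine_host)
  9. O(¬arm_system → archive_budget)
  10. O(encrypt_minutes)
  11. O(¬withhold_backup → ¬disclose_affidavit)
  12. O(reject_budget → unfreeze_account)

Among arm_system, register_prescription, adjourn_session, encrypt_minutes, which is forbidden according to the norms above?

F(¬withhold_backup) at premise 7 means O(withhold_backup).
Premise 5, O(redact_invoice → ¬withhold_backup), contraposes to O(withhold_backup → ¬redact_invoice); with O(withhold_backup) we get O(¬redact_invoice).
The contrapositive of premise 3 (O(archive_budget → redact_invoice)) is O(¬redact_invoice → ¬archive_budget), and O(¬redact_invoice) is already established, so O(¬archive_budget).
Premise 9 is O(¬arm_system → archive_budget); contrapositively O(¬archive_budget → arm_system). Since O(¬archive_budget) holds, K gives O(arm_system).
From O(arm_system) and premise 1, O(arm_system → ¬unfreeze_account), we obtain O(¬unfreeze_account).
Premise 12 is O(reject_budget → unfreeze_account); contrapositively O(¬unfreeze_account → ¬reject_budget). Since O(¬unfreeze_account) holds, K gives O(¬reject_budget).
With premise 4, O(¬reject_budget → ¬register_prescription), the K-axiom yields O(¬register_prescription).
So O(¬register_prescription) holds, i.e. register_prescription is forbidden. None of the other listed options is forbidden under the premises.

register_prescription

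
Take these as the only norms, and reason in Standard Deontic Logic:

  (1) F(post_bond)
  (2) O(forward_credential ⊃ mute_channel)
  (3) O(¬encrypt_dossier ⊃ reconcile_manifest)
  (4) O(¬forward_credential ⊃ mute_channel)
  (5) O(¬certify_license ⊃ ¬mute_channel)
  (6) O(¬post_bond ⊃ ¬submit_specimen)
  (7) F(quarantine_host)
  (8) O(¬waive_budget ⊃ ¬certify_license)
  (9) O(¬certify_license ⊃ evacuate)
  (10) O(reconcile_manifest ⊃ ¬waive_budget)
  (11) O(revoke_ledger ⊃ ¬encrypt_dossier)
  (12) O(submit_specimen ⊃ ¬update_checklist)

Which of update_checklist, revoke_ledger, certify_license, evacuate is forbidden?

revoke_ledger

By case analysis on ¬forward_credential: premise 4 gives O(¬forward_credential ⊃ mute_channel) and premise 2 gives O(forward_credential ⊃ mute_channel), so O(mute_channel) either way.
Premise 5 is O(¬certify_license ⊃ ¬mute_channel); contrapositively O(mute_channel ⊃ certify_license). Since O(mute_channel) holds, K gives O(certify_license).
Premise 8 is O(¬waive_budget ⊃ ¬certify_license); contrapositively O(certify_license ⊃ waive_budget). Since O(certify_license) holds, K gives O(waive_budget).
The contrapositive of premise 10 (O(reconcile_manifest ⊃ ¬waive_budget)) is O(waive_budget ⊃ ¬reconcile_manifest), and O(waive_budget) is already established, so O(¬reconcile_manifest).
The contrapositive of premise 3 (O(¬encrypt_dossier ⊃ reconcile_manifest)) is O(¬reconcile_manifest ⊃ encrypt_dossier), and O(¬reconcile_manifest) is already established, so O(encrypt_dossier).
The contrapositive of premise 11 (O(revoke_ledger ⊃ ¬encrypt_dossier)) is O(encrypt_dossier ⊃ ¬revoke_ledger), and O(encrypt_dossier) is already established, so O(¬revoke_ledger).
So O(¬revoke_ledger) holds, i.e. revoke_ledger is forbidden. None of the other listed options is forbidden under the premises.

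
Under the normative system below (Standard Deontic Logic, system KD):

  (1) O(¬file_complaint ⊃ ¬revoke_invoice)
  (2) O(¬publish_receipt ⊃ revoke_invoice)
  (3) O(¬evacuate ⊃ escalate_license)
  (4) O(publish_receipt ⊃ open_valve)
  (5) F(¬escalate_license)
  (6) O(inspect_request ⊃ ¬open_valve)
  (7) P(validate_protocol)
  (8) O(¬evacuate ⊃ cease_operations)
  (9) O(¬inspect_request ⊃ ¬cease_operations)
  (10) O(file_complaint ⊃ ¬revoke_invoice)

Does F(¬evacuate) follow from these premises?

By case analysis on file_complaint: premise 10 gives O(file_complaint ⊃ ¬revoke_invoice) and premise 1 gives O(¬file_complaint ⊃ ¬revoke_invoice), so O(¬revoke_invoice) either way.
The contrapositive of premise 2 (O(¬publish_receipt ⊃ revoke_invoice)) is O(¬revoke_invoice ⊃ publish_receipt), and O(¬revoke_invoice) is already established, so O(publish_receipt).
Applying K to premise 4 (O(publish_receipt ⊃ open_valve)) and O(publish_receipt) yields O(open_valve).
Premise 6, O(inspect_request ⊃ ¬open_valve), contraposes to O(open_valve ⊃ ¬inspect_request); with O(open_valve) we get O(¬inspect_request).
With premise 9, O(¬inspect_request ⊃ ¬cease_operations), the K-axiom yields O(¬cease_operations).
The contrapositive of premise 8 (O(¬evacuate ⊃ cease_operations)) is O(¬cease_operations ⊃ evacuate), and O(¬cease_operations) is already established, so O(evacuate).
Premises 3, 5, 7 do not contribute to this derivation.
So O(evacuate) holds, i.e. F(¬evacuate). The claim follows.

Yes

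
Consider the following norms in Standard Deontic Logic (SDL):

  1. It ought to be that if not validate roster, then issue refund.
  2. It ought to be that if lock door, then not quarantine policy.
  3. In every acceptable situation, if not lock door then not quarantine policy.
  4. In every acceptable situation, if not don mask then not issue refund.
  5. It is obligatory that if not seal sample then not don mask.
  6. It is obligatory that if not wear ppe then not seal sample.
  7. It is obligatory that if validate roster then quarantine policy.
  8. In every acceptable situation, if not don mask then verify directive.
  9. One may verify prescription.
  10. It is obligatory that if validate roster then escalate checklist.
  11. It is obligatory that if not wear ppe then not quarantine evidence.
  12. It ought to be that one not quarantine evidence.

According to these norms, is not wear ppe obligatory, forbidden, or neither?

Premises 3 and 2 cover both cases: O(¬lock_door → ¬quarantine_policy) and O(lock_door → ¬quarantine_policy). Since ¬lock_door ∨ lock_door is a tautology, O(¬quarantine_policy) follows.
Premise 7, O(validate_roster → quarantine_policy), contraposes to O(¬quarantine_policy → ¬validate_roster); with O(¬quarantine_policy) we get O(¬validate_roster).
Applying K to premise 1 (O(¬validate_roster → issue_refund)) and O(¬validate_roster) yields O(issue_refund).
The contrapositive of premise 4 (O(¬don_mask → ¬issue_refund)) is O(issue_refund → don_mask), and O(issue_refund) is already established, so O(don_mask).
Premise 5, O(¬seal_sample → ¬don_mask), contraposes to O(don_mask → seal_sample); with O(don_mask) we get O(seal_sample).
Premise 6, O(¬wear_ppe → ¬seal_sample), contraposes to O(seal_sample → wear_ppe); with O(seal_sample) we get O(wear_ppe).
Premises 8, 9, 10, 11, 12 do not contribute to this derivation.
Thus O(wear_ppe), which is F(¬wear_ppe): ¬wear_ppe is forbidden.

Forbidden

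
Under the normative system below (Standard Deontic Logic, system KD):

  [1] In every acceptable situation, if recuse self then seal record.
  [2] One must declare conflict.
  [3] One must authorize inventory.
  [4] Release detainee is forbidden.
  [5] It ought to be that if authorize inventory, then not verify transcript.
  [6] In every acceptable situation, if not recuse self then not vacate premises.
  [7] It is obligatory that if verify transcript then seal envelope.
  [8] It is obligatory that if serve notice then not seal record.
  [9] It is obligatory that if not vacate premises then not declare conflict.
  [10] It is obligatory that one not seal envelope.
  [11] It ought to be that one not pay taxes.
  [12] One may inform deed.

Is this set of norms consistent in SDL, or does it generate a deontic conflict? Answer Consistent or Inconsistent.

Premise 7 is O(verify_transcript → seal_envelope), but O(verify_transcript) is not derivable from the premises, so it does not yield O(seal_envelope).
So O(seal_envelope) is not derivable, and the apparent clash with O(¬seal_envelope) does not arise.
A world satisfying every obligation exists (e.g. authorize_inventory=true, declare_conflict=true, inform_deed=false, pay_taxes=false, recuse_self=true, release_detainee=false, seal_envelope=false, seal_record=true, serve_notice=false, vacate_premises=true, verify_transcript=false); no atom is both obligatory and forbidden, so the set is consistent.

Consistent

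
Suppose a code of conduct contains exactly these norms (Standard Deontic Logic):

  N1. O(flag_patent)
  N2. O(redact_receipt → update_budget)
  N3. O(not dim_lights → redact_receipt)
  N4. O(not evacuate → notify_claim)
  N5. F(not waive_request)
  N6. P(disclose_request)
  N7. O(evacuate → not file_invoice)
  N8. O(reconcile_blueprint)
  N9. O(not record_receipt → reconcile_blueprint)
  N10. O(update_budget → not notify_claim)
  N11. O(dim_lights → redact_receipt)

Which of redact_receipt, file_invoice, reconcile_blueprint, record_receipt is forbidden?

By case analysis on not dim_lights: premise 3 gives O(not dim_lights → redact_receipt) and premise 11 gives O(dim_lights → redact_receipt), so O(redact_receipt) either way.
Premise 2 is O(redact_receipt → update_budget); since O(redact_receipt), deontic closure gives O(update_budget).
From O(update_budget) and premise 10, O(update_budget → not notify_claim), we obtain O(not notify_claim).
Premise 4, O(not evacuate → notify_claim), contraposes to O(not notify_claim → evacuate); with O(not notify_claim) we get O(evacuate).
Applying K to premise 7 (O(evacuate → not file_invoice)) and O(evacuate) yields O(not file_invoice).
So O(not file_invoice) holds, i.e. file_invoice is forbidden. None of the other listed options is forbidden under the premises.

file_invoice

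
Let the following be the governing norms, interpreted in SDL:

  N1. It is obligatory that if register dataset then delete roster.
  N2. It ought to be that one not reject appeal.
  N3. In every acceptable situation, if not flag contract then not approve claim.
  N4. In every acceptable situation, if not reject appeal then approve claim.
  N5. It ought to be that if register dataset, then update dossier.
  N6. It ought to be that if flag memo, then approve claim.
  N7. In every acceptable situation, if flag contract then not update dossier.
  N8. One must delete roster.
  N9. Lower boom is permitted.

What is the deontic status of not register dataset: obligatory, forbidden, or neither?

From premise 2 we have O(¬reject_appeal).
From O(¬reject_appeal) and premise 4, O(¬reject_appeal → approve_claim), we obtain O(approve_claim).
Premise 3 is O(¬flag_contract → ¬approve_claim); contrapositively O(approve_claim → flag_contract). Since O(approve_claim) holds, K gives O(flag_contract).
From O(flag_contract) and premise 7, O(flag_contract → ¬update_dossier), we obtain O(¬update_dossier).
The contrapositive of premise 5 (O(register_dataset → update_dossier)) is O(¬update_dossier → ¬register_dataset), and O(¬update_dossier) is already established, so O(¬register_dataset).
Premises 1, 6, 8, 9 do not contribute to this derivation.
Hence ¬register_dataset is obligatory.

Obligatory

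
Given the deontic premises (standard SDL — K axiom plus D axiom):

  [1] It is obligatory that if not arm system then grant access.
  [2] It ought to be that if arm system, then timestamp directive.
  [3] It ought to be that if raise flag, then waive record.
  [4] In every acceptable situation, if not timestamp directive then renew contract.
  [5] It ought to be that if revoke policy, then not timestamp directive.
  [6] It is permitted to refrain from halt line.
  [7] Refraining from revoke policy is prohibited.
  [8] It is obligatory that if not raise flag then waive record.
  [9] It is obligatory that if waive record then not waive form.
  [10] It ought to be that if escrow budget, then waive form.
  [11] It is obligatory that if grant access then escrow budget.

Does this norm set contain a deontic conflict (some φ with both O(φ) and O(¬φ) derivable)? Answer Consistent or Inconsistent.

By case analysis on ¬raise_flag: premise 8 gives O(¬raise_flag → waive_record) and premise 3 gives O(raise_flag → waive_record), so O(waive_record) either way.
Premise 9 is O(waive_record → ¬waive_form); since O(waive_record), deontic closure gives O(¬waive_form).
Premise 10 is O(escrow_budget → waive_form); contrapositively O(¬waive_form → ¬escrow_budget). Since O(¬waive_form) holds, K gives O(¬escrow_budget).
The contrapositive of premise 11 (O(grant_access → escrow_budget)) is O(¬escrow_budget → ¬grant_access), and O(¬escrow_budget) is already established, so O(¬grant_access).
Premise 1, O(¬arm_system → grant_access), contraposes to O(¬grant_access → arm_system); with O(¬grant_access) we get O(arm_system).
Premise 2 is O(arm_system → timestamp_directive); since O(arm_system), deontic closure gives O(timestamp_directive).
The contrapositive of premise 5 (O(revoke_policy → ¬timestamp_directive)) is O(timestamp_directive → ¬revoke_policy), and O(timestamp_directive) is already established, so O(¬revoke_policy).
But premise 7, F(¬revoke_policy), means O(revoke_policy).
We now have both O(¬revoke_policy) and O(revoke_policy) — revoke_policy is simultaneously obligatory and forbidden, violating the D-axiom.

Inconsistent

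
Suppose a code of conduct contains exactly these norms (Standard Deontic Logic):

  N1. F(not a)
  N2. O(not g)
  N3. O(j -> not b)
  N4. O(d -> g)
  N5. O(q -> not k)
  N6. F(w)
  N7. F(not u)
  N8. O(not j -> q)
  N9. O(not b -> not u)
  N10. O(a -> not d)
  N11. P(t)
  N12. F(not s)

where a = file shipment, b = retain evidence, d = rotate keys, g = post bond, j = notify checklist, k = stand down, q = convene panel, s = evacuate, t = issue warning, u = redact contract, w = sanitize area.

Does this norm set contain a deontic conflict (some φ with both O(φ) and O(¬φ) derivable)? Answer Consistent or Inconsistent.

Consistent

Premise 4 is O(d -> g), but O(d) is not derivable from the premises, so it does not yield O(g).
So O(g) is not derivable, and the apparent clash with O(not g) does not arise.
A world satisfying every obligation exists (e.g. a=true, b=true, d=false, g=false, j=false, k=false, q=true, s=true, t=false, u=true, w=false); no atom is both obligatory and forbidden, so the set is consistent.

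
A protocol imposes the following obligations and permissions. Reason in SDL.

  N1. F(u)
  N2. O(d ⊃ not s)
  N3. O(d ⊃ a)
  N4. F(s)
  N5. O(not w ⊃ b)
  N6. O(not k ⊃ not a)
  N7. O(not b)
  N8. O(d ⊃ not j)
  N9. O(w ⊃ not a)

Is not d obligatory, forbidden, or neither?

Premise 7 states O(not b) outright.
Premise 5 is O(not w ⊃ b); contrapositively O(not b ⊃ w). Since O(not b) holds, K gives O(w).
Premise 9 is O(w ⊃ not a); since O(w), deontic closure gives O(not a).
The contrapositive of premise 3 (O(d ⊃ a)) is O(not a ⊃ not d), and O(not a) is already established, so O(not d).
Premises 1, 2, 4, 6, 8 do not contribute to this derivation.
Hence not d is obligatory.

Obligatory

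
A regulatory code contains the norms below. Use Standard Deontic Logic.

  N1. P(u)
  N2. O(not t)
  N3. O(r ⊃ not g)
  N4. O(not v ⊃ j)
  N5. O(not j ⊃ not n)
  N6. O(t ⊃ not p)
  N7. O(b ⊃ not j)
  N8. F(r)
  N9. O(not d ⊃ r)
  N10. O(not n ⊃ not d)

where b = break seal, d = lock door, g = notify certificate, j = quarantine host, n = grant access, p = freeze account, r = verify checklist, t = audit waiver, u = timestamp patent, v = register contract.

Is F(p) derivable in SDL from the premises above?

No

Premise 6 is O(t ⊃ not p), but O(t) is not derivable from the premises, so it does not yield O(not p).
No other premise forces O(not p). An ideal world satisfying every premise can still have p true, so F(p) is not derivable.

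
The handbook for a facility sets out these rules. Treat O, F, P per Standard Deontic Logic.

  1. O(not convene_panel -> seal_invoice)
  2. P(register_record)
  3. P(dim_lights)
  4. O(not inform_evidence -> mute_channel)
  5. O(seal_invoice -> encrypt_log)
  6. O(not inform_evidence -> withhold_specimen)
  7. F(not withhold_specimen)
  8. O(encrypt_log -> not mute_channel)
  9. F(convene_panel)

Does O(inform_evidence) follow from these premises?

Premise 9, F(convene_panel), is equivalent to O(not convene_panel).
Premise 1 is O(not convene_panel -> seal_invoice); since O(not convene_panel), deontic closure gives O(seal_invoice).
Applying K to premise 5 (O(seal_invoice -> encrypt_log)) and O(seal_invoice) yields O(encrypt_log).
Applying K to premise 8 (O(encrypt_log -> not mute_channel)) and O(encrypt_log) yields O(not mute_channel).
Premise 4 is O(not inform_evidence -> mute_channel); contrapositively O(not mute_channel -> inform_evidence). Since O(not mute_channel) holds, K gives O(inform_evidence).
Premises 2, 3, 6, 7 do not contribute to this derivation.
So O(inform_evidence) follows.

Yes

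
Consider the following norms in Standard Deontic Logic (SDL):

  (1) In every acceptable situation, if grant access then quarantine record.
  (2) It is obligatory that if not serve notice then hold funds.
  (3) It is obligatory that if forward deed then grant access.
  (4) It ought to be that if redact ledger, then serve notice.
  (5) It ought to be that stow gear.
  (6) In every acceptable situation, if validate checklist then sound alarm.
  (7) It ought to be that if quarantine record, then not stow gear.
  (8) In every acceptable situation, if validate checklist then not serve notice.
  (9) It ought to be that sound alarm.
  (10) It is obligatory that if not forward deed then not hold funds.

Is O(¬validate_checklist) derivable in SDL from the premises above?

Premise 5 gives O(stow_gear).
Premise 7, O(quarantine_record → ¬stow_gear), contraposes to O(stow_gear → ¬quarantine_record); with O(stow_gear) we get O(¬quarantine_record).
Premise 1 is O(grant_access → quarantine_record); contrapositively O(¬quarantine_record → ¬grant_access). Since O(¬quarantine_record) holds, K gives O(¬grant_access).
Premise 3 is O(forward_deed → grant_access); contrapositively O(¬grant_access → ¬forward_deed). Since O(¬grant_access) holds, K gives O(¬forward_deed).
Applying K to premise 10 (O(¬forward_deed → ¬hold_funds)) and O(¬forward_deed) yields O(¬hold_funds).
The contrapositive of premise 2 (O(¬serve_notice → hold_funds)) is O(¬hold_funds → serve_notice), and O(¬hold_funds) is already established, so O(serve_notice).
The contrapositive of premise 8 (O(validate_checklist → ¬serve_notice)) is O(serve_notice → ¬validate_checklist), and O(serve_notice) is already established, so O(¬validate_checklist).
Premises 4, 6, 9 do not contribute to this derivation.
So O(¬validate_checklist) follows.

Yes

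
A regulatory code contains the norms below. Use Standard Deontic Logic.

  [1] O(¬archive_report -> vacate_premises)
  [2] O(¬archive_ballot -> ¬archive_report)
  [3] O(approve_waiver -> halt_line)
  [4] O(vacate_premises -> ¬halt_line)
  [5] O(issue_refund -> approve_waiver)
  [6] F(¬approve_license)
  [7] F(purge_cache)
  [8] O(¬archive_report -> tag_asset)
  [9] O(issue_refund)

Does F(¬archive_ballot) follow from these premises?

Premise 9 gives O(issue_refund).
With premise 5, O(issue_refund -> approve_waiver), the K-axiom yields O(approve_waiver).
With premise 3, O(approve_waiver -> halt_line), the K-axiom yields O(halt_line).
The contrapositive of premise 4 (O(vacate_premises -> ¬halt_line)) is O(halt_line -> ¬vacate_premises), and O(halt_line) is already established, so O(¬vacate_premises).
The contrapositive of premise 1 (O(¬archive_report -> vacate_premises)) is O(¬vacate_premises -> archive_report), and O(¬vacate_premises) is already established, so O(archive_report).
The contrapositive of premise 2 (O(¬archive_ballot -> ¬archive_report)) is O(archive_report -> archive_ballot), and O(archive_report) is already established, so O(archive_ballot).
Premises 6, 7, 8 do not contribute to this derivation.
So O(archive_ballot) holds, i.e. F(¬archive_ballot). The claim follows.

Yes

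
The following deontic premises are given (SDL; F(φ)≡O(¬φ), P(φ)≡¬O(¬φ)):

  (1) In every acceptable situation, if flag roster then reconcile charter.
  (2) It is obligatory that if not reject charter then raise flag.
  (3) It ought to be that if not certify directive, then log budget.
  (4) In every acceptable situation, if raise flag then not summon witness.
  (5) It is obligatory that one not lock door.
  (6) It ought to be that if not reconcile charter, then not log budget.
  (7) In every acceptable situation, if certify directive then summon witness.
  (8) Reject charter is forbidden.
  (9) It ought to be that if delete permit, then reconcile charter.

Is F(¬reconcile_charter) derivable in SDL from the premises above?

Premise 8, F(reject_charter), is equivalent to O(¬reject_charter).
From O(¬reject_charter) and premise 2, O(¬reject_charter → raise_flag), we obtain O(raise_flag).
From O(raise_flag) and premise 4, O(raise_flag → ¬summon_witness), we obtain O(¬summon_witness).
The contrapositive of premise 7 (O(certify_directive → summon_witness)) is O(¬summon_witness → ¬certify_directive), and O(¬summon_witness) is already established, so O(¬certify_directive).
Applying K to premise 3 (O(¬certify_directive → log_budget)) and O(¬certify_directive) yields O(log_budget).
Premise 6 is O(¬reconcile_charter → ¬log_budget); contrapositively O(log_budget → reconcile_charter). Since O(log_budget) holds, K gives O(reconcile_charter).
Premises 1, 5, 9 do not contribute to this derivation.
So O(reconcile_charter) holds, i.e. F(¬reconcile_charter). The claim follows.

Yes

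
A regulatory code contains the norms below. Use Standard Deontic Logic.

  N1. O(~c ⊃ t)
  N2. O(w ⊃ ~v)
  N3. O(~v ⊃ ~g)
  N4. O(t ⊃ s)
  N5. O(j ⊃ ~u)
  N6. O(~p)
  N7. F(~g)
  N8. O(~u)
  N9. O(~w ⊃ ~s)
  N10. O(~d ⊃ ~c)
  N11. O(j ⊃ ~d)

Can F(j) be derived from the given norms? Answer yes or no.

Yes

F(~g) at premise 7 means O(g).
Premise 3 is O(~v ⊃ ~g); contrapositively O(g ⊃ v). Since O(g) holds, K gives O(v).
Premise 2, O(w ⊃ ~v), contraposes to O(v ⊃ ~w); with O(v) we get O(~w).
Premise 9 is O(~w ⊃ ~s); since O(~w), deontic closure gives O(~s).
Premise 4, O(t ⊃ s), contraposes to O(~s ⊃ ~t); with O(~s) we get O(~t).
Premise 1, O(~c ⊃ t), contraposes to O(~t ⊃ c); with O(~t) we get O(c).
Premise 10 is O(~d ⊃ ~c); contrapositively O(c ⊃ d). Since O(c) holds, K gives O(d).
The contrapositive of premise 11 (O(j ⊃ ~d)) is O(d ⊃ ~j), and O(d) is already established, so O(~j).
Premises 5, 6, 8 do not contribute to this derivation.
So O(~j) holds, i.e. F(j). The claim follows.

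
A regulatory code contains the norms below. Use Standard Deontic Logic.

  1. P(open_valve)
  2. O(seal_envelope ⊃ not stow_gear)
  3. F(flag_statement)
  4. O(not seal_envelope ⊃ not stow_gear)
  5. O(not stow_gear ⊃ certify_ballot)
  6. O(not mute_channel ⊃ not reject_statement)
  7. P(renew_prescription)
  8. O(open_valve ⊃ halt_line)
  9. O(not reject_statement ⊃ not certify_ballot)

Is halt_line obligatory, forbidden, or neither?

Premise 8 is O(open_valve ⊃ halt_line), but O(open_valve) is not derivable from the premises (the permission P(open_valve) asserts only not O(not open_valve), not O(open_valve)), so it does not yield O(halt_line).
No premise or chain of K-axiom applications forces O(halt_line), and none forces O(not halt_line). So halt_line is neither obligatory nor forbidden under these norms.

Neither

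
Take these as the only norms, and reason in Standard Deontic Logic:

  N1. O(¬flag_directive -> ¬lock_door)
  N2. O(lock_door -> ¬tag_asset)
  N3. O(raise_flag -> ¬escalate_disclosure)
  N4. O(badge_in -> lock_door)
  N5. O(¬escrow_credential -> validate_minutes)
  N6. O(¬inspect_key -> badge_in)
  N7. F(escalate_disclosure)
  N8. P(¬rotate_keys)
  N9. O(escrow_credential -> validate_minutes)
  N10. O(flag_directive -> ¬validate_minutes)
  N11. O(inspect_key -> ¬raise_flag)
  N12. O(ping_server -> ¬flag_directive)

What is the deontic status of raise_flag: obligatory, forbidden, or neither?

Forbidden

Premises 5 and 9 cover both cases: O(¬escrow_credential -> validate_minutes) and O(escrow_credential -> validate_minutes). Since ¬escrow_credential ∨ escrow_credential is a tautology, O(validate_minutes) follows.
The contrapositive of premise 10 (O(flag_directive -> ¬validate_minutes)) is O(validate_minutes -> ¬flag_directive), and O(validate_minutes) is already established, so O(¬flag_directive).
Applying K to premise 1 (O(¬flag_directive -> ¬lock_door)) and O(¬flag_directive) yields O(¬lock_door).
The contrapositive of premise 4 (O(badge_in -> lock_door)) is O(¬lock_door -> ¬badge_in), and O(¬lock_door) is already established, so O(¬badge_in).
Premise 6 is O(¬inspect_key -> badge_in); contrapositively O(¬badge_in -> inspect_key). Since O(¬badge_in) holds, K gives O(inspect_key).
Premise 11 is O(inspect_key -> ¬raise_flag); since O(inspect_key), deontic closure gives O(¬raise_flag).
Premises 2, 3, 7, 8, 12 do not contribute to this derivation.
Thus O(¬raise_flag), which is F(raise_flag): raise_flag is forbidden.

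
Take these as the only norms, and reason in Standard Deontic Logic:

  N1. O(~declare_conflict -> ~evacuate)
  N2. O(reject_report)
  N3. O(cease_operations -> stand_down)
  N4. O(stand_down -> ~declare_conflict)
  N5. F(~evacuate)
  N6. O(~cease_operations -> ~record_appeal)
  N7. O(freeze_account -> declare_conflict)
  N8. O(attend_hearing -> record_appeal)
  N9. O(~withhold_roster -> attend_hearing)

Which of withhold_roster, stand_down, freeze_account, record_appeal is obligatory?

withhold_roster

Premise 5 is F(~evacuate), i.e. O(evacuate).
The contrapositive of premise 1 (O(~declare_conflict -> ~evacuate)) is O(evacuate -> declare_conflict), and O(evacuate) is already established, so O(declare_conflict).
Premise 4 is O(stand_down -> ~declare_conflict); contrapositively O(declare_conflict -> ~stand_down). Since O(declare_conflict) holds, K gives O(~stand_down).
Premise 3, O(cease_operations -> stand_down), contraposes to O(~stand_down -> ~cease_operations); with O(~stand_down) we get O(~cease_operations).
Premise 6 is O(~cease_operations -> ~record_appeal); since O(~cease_operations), deontic closure gives O(~record_appeal).
Premise 8, O(attend_hearing -> record_appeal), contraposes to O(~record_appeal -> ~attend_hearing); with O(~record_appeal) we get O(~attend_hearing).
Premise 9 is O(~withhold_roster -> attend_hearing); contrapositively O(~attend_hearing -> withhold_roster). Since O(~attend_hearing) holds, K gives O(withhold_roster).
So O(withhold_roster) holds — withhold_roster is obligatory. None of the other listed options is made obligatory by any chain of premises.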